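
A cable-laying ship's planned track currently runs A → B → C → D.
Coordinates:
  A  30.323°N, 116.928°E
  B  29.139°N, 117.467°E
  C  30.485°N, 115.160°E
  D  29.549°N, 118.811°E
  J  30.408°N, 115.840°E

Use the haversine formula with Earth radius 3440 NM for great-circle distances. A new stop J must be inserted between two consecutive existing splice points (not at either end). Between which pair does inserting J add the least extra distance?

between C and D

Added distance for inserting J between each consecutive pair:
A–B: 94.1 NM
B–C: 4.7 NM
C–D: 0.4 NM
Smallest added distance is 0.4 NM, inserting between C and D.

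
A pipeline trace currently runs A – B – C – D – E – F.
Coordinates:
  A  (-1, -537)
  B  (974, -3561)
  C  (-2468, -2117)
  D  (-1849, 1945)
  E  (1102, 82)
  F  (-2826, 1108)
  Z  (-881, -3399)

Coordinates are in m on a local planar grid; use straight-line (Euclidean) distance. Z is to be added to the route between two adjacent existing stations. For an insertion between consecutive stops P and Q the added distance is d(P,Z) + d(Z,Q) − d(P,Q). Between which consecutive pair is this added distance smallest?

Added distance for inserting Z between each consecutive pair:
A–B: 1679.0 m
B–C: 169.6 m
C–D: 3362.2 m
D–E: 5947.3 m
E–F: 4855.2 m
Smallest added distance is 169.6 m, inserting between B and C.

between B and C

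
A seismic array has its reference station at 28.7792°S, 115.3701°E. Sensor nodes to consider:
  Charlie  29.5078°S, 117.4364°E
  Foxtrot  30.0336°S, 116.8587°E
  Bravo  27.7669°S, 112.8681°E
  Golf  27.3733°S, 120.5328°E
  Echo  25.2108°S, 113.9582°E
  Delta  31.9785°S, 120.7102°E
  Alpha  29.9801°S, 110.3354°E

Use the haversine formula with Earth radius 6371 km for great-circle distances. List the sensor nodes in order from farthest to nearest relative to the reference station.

Delta, Golf, Alpha, Echo, Bravo, Charlie, Foxtrot

Distances from the reference station:
Delta 31.9785°S, 120.7102°E: 623.5 km
Golf 27.3733°S, 120.5328°E: 530.0 km
Alpha 29.9801°S, 110.3354°E: 505.7 km
Echo 25.2108°S, 113.9582°E: 420.7 km
Bravo 27.7669°S, 112.8681°E: 269.6 km
Charlie 29.5078°S, 117.4364°E: 216.4 km
Foxtrot 30.0336°S, 116.8587°E: 200.6 km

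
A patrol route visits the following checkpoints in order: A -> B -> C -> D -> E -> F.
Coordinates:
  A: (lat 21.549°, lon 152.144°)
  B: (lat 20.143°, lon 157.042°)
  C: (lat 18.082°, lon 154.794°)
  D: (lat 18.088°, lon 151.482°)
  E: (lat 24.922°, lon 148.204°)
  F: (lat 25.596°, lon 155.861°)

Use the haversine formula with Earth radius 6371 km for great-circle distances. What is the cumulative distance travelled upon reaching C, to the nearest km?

861 km

Leg distances:
A→B: 532.4 km  (cumulative 532.4 km)
B→C: 329.1 km  (cumulative 861.5 km)
Cumulative distance at C ≈ 861 km.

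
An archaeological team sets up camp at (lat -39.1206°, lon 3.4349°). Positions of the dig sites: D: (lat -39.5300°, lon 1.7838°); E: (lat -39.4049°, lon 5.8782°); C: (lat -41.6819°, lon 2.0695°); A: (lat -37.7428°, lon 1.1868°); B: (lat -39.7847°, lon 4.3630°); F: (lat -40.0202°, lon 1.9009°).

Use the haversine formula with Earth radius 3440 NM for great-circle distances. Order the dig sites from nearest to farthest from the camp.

Computing each great-circle distance from (lat -39.1206°, lon 3.4349°):
B (lat -39.7847°, lon 4.3630°): 58.7 NM
D (lat -39.5300°, lon 1.7838°): 80.5 NM
F (lat -40.0202°, lon 1.9009°): 89.2 NM
E (lat -39.4049°, lon 5.8782°): 114.8 NM
A (lat -37.7428°, lon 1.1868°): 134.2 NM
C (lat -41.6819°, lon 2.0695°): 166.0 NM

B, D, F, E, A, C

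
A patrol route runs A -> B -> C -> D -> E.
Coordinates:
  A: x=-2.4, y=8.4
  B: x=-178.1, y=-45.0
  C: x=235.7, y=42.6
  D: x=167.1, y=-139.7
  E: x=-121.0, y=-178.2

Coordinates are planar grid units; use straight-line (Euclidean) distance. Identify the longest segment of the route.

Leg distances:
A→B: 183.6
B→C: 423.0
C→D: 194.8
D→E: 290.7
The longest leg is B–C at 423.0.

B–C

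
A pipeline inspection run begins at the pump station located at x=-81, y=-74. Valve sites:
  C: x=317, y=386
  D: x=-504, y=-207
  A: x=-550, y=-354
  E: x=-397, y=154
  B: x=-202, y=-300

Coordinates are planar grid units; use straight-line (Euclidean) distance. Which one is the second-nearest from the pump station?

Distance to each, sorted:
B: 256.4
E: 389.7
D: 443.4
A: 546.2
C: 608.3
The second-nearest is E at 389.7.

E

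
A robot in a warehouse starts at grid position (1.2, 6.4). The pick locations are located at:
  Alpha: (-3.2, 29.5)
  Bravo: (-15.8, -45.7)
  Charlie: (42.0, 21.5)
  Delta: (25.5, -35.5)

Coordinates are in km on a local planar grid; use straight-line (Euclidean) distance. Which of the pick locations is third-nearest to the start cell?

Delta

Distance to each, sorted:
Alpha: 23.5 km
Charlie: 43.5 km
Delta: 48.4 km
Bravo: 54.8 km
The third-nearest is Delta at 48.4 km.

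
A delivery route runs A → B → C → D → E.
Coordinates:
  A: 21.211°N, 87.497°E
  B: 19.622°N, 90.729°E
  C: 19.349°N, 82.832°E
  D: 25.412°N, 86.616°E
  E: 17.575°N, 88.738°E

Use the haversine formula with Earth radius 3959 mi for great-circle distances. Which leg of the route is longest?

Leg distances:
A→B: 236.3 mi
B→C: 514.7 mi
C→D: 483.6 mi
D→E: 558.4 mi
The longest leg is D–E at 558.4 mi.

D–E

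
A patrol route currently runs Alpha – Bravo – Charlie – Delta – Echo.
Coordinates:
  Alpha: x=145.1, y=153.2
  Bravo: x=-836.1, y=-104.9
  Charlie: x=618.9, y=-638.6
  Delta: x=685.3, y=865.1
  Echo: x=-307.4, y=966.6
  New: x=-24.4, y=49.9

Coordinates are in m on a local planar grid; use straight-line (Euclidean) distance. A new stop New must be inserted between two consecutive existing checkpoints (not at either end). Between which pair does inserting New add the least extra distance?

Added distance for inserting New between each consecutive pair:
Alpha–Bravo: 10.2 m
Bravo–Charlie: 218.8 m
Charlie–Delta: 517.9 m
Delta–Echo: 1042.4 m
Smallest added distance is 10.2 m, inserting between Alpha and Bravo.

between Alpha and Bravo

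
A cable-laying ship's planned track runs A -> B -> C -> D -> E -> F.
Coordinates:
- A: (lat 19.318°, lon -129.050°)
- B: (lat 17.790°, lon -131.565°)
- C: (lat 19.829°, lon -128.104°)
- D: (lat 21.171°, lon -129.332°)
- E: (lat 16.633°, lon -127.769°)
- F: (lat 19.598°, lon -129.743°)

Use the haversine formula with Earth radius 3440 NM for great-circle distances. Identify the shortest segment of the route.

C–D

Leg distances:
A→B: 170.0 NM
B→C: 231.7 NM
C→D: 106.1 NM
D→E: 286.5 NM
E→F: 210.7 NM
The shortest leg is C–D at 106.1 NM.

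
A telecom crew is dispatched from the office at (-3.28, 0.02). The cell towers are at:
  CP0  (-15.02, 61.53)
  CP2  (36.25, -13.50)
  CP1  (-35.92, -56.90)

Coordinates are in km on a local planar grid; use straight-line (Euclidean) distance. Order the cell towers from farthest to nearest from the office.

CP1, CP0, CP2

Computing each straight-line distance from (-3.28, 0.02):
CP1 (-35.92, -56.90): 65.6 km
CP0 (-15.02, 61.53): 62.6 km
CP2 (36.25, -13.50): 41.8 km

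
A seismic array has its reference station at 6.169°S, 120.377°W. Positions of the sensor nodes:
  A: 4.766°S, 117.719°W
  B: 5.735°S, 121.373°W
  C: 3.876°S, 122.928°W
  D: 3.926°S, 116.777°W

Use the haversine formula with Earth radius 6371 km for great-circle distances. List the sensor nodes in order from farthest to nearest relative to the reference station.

D, C, A, B

Computing each great-circle distance from 6.169°S, 120.377°W:
D 3.926°S, 116.777°W: 470.3 km
C 3.876°S, 122.928°W: 380.6 km
A 4.766°S, 117.719°W: 333.0 km
B 5.735°S, 121.373°W: 120.3 km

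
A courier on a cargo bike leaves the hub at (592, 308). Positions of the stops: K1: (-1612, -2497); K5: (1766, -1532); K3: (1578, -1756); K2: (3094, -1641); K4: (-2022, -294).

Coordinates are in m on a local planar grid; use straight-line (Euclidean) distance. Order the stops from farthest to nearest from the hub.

K1, K2, K4, K3, K5

Distance from the hub at (592, 308) to each:
K1 (-1612, -2497): 3567.3 m
K2 (3094, -1641): 3171.5 m
K4 (-2022, -294): 2682.4 m
K3 (1578, -1756): 2287.4 m
K5 (1766, -1532): 2182.6 m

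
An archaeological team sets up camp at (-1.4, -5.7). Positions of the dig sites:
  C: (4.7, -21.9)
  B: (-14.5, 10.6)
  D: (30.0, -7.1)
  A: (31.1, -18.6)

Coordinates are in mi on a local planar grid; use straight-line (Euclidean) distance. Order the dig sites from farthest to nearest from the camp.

A, D, B, C

Distance from the camp at (-1.4, -5.7) to each:
A (31.1, -18.6): 35.0 mi
D (30.0, -7.1): 31.4 mi
B (-14.5, 10.6): 20.9 mi
C (4.7, -21.9): 17.3 mi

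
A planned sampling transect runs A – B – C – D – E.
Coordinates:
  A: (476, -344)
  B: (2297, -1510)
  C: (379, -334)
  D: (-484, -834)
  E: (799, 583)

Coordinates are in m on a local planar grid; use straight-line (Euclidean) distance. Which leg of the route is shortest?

C–D

Leg distances:
A→B: 2162.3 m
B→C: 2249.8 m
C→D: 997.4 m
D→E: 1911.5 m
The shortest leg is C–D at 997.4 m.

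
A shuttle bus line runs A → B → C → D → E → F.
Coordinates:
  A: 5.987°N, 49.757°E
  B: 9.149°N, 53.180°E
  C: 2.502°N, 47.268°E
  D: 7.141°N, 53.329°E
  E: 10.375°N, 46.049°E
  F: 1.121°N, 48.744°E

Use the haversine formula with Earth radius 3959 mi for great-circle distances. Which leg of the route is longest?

Leg distances:
A→B: 320.5 mi
B→C: 613.1 mi
C→D: 526.1 mi
D→E: 545.0 mi
E→F: 665.7 mi
The longest leg is E–F at 665.7 mi.

E–F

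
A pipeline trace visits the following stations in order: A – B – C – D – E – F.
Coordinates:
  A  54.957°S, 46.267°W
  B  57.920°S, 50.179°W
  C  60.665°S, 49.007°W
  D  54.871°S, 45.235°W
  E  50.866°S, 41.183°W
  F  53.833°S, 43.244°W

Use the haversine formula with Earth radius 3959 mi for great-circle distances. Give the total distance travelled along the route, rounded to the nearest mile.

1418 mi

Leg distances:
A→B: 253.4 mi  (cumulative 253.4 mi)
B→C: 194.1 mi  (cumulative 447.5 mi)
C→D: 423.6 mi  (cumulative 871.1 mi)
D→E: 324.1 mi  (cumulative 1195.3 mi)
E→F: 222.7 mi  (cumulative 1418.0 mi)
Total route length ≈ 1418 mi.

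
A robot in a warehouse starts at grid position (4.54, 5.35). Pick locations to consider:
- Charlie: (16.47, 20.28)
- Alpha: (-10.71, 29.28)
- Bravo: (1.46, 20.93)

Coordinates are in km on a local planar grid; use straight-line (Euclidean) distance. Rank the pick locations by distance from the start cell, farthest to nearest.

Distances from the start cell:
Alpha (-10.71, 29.28): 28.4 km
Charlie (16.47, 20.28): 19.1 km
Bravo (1.46, 20.93): 15.9 km

Alpha, Charlie, Bravo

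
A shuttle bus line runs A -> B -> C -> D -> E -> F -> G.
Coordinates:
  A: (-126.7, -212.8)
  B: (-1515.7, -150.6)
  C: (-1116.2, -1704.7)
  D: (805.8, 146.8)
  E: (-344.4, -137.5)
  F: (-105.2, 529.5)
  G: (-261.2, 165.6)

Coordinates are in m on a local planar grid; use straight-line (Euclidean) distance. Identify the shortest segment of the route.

Leg distances:
A→B: 1390.4 m
B→C: 1604.6 m
C→D: 2668.7 m
D→E: 1184.8 m
E→F: 708.6 m
F→G: 395.9 m
The shortest leg is F–G at 395.9 m.

F–G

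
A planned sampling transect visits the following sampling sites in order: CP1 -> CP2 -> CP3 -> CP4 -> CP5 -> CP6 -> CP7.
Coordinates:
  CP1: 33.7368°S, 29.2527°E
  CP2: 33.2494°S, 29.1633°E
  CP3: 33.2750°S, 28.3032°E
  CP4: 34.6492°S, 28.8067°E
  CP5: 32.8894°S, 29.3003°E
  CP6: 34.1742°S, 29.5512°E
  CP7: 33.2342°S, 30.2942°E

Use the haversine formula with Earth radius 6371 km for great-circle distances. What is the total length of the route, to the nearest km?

Leg distances:
CP1→CP2: 54.8 km  (cumulative 54.8 km)
CP2→CP3: 80.0 km  (cumulative 134.8 km)
CP3→CP4: 159.7 km  (cumulative 294.6 km)
CP4→CP5: 200.9 km  (cumulative 495.5 km)
CP5→CP6: 144.7 km  (cumulative 640.2 km)
CP6→CP7: 125.1 km  (cumulative 765.3 km)
Total route length ≈ 765 km.

765 km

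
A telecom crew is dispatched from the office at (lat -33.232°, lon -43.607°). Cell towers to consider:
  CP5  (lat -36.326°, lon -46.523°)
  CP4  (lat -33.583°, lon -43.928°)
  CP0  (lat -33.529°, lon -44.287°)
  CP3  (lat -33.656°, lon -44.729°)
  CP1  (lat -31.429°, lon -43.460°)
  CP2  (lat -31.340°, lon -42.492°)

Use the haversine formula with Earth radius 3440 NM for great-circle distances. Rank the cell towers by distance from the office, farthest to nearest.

CP5, CP2, CP1, CP3, CP0, CP4

Computing each great-circle distance from (lat -33.232°, lon -43.607°):
CP5 (lat -36.326°, lon -46.523°): 234.9 NM
CP2 (lat -31.340°, lon -42.492°): 126.9 NM
CP1 (lat -31.429°, lon -43.460°): 108.5 NM
CP3 (lat -33.656°, lon -44.729°): 61.7 NM
CP0 (lat -33.529°, lon -44.287°): 38.5 NM
CP4 (lat -33.583°, lon -43.928°): 26.5 NM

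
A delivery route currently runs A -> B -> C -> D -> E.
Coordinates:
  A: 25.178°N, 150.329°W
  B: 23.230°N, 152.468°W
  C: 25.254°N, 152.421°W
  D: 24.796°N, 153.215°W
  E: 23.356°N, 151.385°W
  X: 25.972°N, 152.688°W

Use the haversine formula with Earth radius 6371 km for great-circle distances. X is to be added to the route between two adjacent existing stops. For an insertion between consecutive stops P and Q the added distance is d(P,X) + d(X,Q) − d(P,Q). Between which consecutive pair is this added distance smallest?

Added distance for inserting X between each consecutive pair:
A–B: 251.7 km
B–C: 164.8 km
C–D: 130.4 km
D–E: 215.1 km
Smallest added distance is 130.4 km, inserting between C and D.

between C and D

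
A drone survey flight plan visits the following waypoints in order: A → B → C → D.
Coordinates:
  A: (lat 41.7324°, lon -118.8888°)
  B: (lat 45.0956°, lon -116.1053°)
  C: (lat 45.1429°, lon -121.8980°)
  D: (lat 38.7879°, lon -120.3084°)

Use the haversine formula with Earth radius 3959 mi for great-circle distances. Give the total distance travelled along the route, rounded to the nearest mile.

Leg distances:
A→B: 271.1 mi  (cumulative 271.1 mi)
B→C: 282.4 mi  (cumulative 553.5 mi)
C→D: 446.6 mi  (cumulative 1000.1 mi)
Total route length ≈ 1000 mi.

1000 mi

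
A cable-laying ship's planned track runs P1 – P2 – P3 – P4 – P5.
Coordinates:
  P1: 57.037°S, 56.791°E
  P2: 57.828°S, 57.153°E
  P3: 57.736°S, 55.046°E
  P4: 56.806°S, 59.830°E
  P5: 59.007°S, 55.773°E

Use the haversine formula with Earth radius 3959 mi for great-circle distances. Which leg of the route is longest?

Leg distances:
P1→P2: 56.3 mi
P2→P3: 77.9 mi
P3→P4: 189.9 mi
P4→P5: 212.8 mi
The longest leg is P4–P5 at 212.8 mi.

P4–P5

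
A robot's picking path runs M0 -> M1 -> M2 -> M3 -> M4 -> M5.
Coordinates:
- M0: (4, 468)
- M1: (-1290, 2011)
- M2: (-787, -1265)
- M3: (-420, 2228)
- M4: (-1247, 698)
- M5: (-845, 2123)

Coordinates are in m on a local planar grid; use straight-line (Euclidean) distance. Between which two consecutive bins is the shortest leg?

M4–M5

Leg distances:
M0→M1: 2013.8 m
M1→M2: 3314.4 m
M2→M3: 3512.2 m
M3→M4: 1739.2 m
M4→M5: 1480.6 m
The shortest leg is M4–M5 at 1480.6 m.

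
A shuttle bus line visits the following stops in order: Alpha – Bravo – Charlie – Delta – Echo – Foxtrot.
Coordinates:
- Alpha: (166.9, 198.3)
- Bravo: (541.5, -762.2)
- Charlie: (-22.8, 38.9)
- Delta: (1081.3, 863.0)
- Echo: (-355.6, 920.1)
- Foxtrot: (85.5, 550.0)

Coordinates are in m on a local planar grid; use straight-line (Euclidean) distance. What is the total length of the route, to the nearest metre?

Leg distances:
Alpha→Bravo: 1031.0 m  (cumulative 1031.0 m)
Bravo→Charlie: 979.9 m  (cumulative 2010.9 m)
Charlie→Delta: 1377.7 m  (cumulative 3388.6 m)
Delta→Echo: 1438.0 m  (cumulative 4826.6 m)
Echo→Foxtrot: 575.8 m  (cumulative 5402.4 m)
Total route length ≈ 5402 m.

5402 m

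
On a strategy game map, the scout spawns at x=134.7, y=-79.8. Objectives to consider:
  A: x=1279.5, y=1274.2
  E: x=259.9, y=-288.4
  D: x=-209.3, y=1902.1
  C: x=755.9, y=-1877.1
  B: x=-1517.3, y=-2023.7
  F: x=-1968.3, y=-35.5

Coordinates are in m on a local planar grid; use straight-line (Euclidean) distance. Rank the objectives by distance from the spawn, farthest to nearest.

Computing each straight-line distance from x=134.7, y=-79.8:
B x=-1517.3, y=-2023.7: 2551.0 m
F x=-1968.3, y=-35.5: 2103.5 m
D x=-209.3, y=1902.1: 2011.5 m
C x=755.9, y=-1877.1: 1901.6 m
A x=1279.5, y=1274.2: 1773.1 m
E x=259.9, y=-288.4: 243.3 m

B, F, D, C, A, E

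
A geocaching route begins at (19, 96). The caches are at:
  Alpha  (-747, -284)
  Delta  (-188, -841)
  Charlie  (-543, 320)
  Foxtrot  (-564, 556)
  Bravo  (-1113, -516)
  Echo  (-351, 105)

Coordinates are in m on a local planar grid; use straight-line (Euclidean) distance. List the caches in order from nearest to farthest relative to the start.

Distance from the start at (19, 96) to each:
Echo (-351, 105): 370.1 m
Charlie (-543, 320): 605.0 m
Foxtrot (-564, 556): 742.6 m
Alpha (-747, -284): 855.1 m
Delta (-188, -841): 959.6 m
Bravo (-1113, -516): 1286.8 m

Echo, Charlie, Foxtrot, Alpha, Delta, Bravo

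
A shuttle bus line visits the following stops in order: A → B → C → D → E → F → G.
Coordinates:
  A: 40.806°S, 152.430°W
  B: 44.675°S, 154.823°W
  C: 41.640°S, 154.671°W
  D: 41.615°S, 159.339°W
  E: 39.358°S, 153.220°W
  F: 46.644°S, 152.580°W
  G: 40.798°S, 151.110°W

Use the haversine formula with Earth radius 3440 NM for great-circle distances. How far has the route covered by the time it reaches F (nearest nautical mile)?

Leg distances:
A→B: 255.1 NM  (cumulative 255.1 NM)
B→C: 182.3 NM  (cumulative 437.4 NM)
C→D: 209.5 NM  (cumulative 646.9 NM)
D→E: 310.4 NM  (cumulative 957.4 NM)
E→F: 438.3 NM  (cumulative 1395.7 NM)
Cumulative distance at F ≈ 1396 NM.

1396 NM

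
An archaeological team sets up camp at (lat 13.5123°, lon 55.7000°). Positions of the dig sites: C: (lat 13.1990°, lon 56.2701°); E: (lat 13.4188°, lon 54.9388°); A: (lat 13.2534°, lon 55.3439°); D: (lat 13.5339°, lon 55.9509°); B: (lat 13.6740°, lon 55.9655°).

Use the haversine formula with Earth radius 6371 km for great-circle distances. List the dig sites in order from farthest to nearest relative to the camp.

Distances from the camp:
E (lat 13.4188°, lon 54.9388°): 83.0 km
C (lat 13.1990°, lon 56.2701°): 70.8 km
A (lat 13.2534°, lon 55.3439°): 48.1 km
B (lat 13.6740°, lon 55.9655°): 33.9 km
D (lat 13.5339°, lon 55.9509°): 27.2 km

E, C, A, B, D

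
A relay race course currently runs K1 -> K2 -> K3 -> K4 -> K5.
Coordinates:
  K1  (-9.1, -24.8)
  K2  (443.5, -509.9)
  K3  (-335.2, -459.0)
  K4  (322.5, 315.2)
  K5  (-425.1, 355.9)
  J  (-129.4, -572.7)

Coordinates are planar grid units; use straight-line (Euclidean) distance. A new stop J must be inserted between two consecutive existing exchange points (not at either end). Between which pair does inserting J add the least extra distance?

between K2 and K3

Added distance for inserting J between each consecutive pair:
K1–K2: 473.8
K2–K3: 31.1
K3–K4: 215.6
K4–K5: 1222.1
Smallest added distance is 31.1, inserting between K2 and K3.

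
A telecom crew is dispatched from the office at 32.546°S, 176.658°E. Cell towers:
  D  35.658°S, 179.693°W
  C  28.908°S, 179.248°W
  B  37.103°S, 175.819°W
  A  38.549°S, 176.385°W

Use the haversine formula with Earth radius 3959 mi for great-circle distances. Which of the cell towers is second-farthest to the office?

Distance to each, sorted:
A: 569.7 mi
B: 530.0 mi
C: 349.7 mi
D: 299.7 mi
The second-farthest is B at 530.0 mi.

B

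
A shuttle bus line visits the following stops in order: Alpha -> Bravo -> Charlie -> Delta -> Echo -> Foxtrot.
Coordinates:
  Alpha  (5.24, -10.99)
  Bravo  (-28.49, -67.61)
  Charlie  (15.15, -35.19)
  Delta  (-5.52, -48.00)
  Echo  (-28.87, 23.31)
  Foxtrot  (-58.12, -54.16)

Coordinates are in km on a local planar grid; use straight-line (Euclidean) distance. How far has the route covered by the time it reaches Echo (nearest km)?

220 km

Leg distances:
Alpha→Bravo: 65.9 km  (cumulative 65.9 km)
Bravo→Charlie: 54.4 km  (cumulative 120.3 km)
Charlie→Delta: 24.3 km  (cumulative 144.6 km)
Delta→Echo: 75.0 km  (cumulative 219.6 km)
Cumulative distance at Echo ≈ 220 km.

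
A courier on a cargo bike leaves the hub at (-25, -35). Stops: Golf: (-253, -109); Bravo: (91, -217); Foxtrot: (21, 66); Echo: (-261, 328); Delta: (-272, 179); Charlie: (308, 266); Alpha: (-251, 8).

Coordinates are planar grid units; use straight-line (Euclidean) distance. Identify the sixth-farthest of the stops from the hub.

Distance to each, sorted:
Charlie: 448.9
Echo: 433.0
Delta: 326.8
Golf: 239.7
Alpha: 230.1
Bravo: 215.8
Foxtrot: 111.0
The sixth-farthest is Bravo at 215.8.

Bravo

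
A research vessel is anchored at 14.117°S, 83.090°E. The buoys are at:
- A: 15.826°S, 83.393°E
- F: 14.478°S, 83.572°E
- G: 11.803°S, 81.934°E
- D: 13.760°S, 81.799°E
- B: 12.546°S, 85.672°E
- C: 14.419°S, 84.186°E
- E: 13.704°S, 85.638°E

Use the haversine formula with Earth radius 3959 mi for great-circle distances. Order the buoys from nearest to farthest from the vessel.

F, C, D, A, E, G, B

Computing each great-circle distance from 14.117°S, 83.090°E:
F 14.478°S, 83.572°E: 40.8 mi
C 14.419°S, 84.186°E: 76.3 mi
D 13.760°S, 81.799°E: 90.0 mi
A 15.826°S, 83.393°E: 119.8 mi
E 13.704°S, 85.638°E: 173.3 mi
G 11.803°S, 81.934°E: 177.8 mi
B 12.546°S, 85.672°E: 204.7 mi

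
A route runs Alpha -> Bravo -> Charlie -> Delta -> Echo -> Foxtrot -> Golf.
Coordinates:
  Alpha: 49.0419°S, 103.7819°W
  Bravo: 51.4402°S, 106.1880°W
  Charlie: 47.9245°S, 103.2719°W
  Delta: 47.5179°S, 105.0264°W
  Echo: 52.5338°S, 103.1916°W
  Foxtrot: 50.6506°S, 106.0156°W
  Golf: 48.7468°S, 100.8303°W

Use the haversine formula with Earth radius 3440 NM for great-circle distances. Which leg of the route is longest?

Leg distances:
Alpha→Bravo: 171.1 NM
Bravo→Charlie: 239.5 NM
Charlie→Delta: 75.0 NM
Delta→Echo: 309.3 NM
Echo→Foxtrot: 154.5 NM
Foxtrot→Golf: 231.5 NM
The longest leg is Delta–Echo at 309.3 NM.

Delta–Echo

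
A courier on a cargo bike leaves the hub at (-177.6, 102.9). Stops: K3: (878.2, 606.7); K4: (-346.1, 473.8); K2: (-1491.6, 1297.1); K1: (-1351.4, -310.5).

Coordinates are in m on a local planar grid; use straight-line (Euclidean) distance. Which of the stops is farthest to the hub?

Distances from the hub ((-177.6, 102.9)):
K2: 1775.6 m
K1: 1244.5 m
K3: 1169.8 m
K4: 407.4 m
The farthest is K2 at 1775.6 m.

K2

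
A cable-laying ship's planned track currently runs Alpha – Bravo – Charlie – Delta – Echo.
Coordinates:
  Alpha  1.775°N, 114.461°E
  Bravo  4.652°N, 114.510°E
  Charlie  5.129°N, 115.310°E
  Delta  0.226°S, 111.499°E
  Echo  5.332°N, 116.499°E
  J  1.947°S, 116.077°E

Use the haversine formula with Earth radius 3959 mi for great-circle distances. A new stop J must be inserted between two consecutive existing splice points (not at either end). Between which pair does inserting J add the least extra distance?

Added distance for inserting J between each consecutive pair:
Alpha–Bravo: 550.2 mi
Bravo–Charlie: 896.2 mi
Charlie–Delta: 375.7 mi
Delta–Echo: 325.4 mi
Smallest added distance is 325.4 mi, inserting between Delta and Echo.

between Delta and Echo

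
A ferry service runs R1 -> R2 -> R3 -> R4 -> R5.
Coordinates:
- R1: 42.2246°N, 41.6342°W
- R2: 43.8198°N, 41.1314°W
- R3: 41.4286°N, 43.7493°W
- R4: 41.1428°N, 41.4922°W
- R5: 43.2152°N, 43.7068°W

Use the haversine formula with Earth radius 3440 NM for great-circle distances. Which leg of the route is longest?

Leg distances:
R1→R2: 98.3 NM
R2→R3: 184.3 NM
R3→R4: 103.3 NM
R4→R5: 158.7 NM
The longest leg is R2–R3 at 184.3 NM.

R2–R3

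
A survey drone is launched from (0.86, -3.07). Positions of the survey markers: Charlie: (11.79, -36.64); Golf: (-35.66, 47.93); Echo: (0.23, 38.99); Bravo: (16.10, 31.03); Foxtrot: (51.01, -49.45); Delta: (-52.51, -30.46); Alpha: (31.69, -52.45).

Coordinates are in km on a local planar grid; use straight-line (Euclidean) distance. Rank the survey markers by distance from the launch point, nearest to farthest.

Charlie, Bravo, Echo, Alpha, Delta, Golf, Foxtrot

Distance from the launch point at (0.86, -3.07) to each:
Charlie (11.79, -36.64): 35.3 km
Bravo (16.10, 31.03): 37.4 km
Echo (0.23, 38.99): 42.1 km
Alpha (31.69, -52.45): 58.2 km
Delta (-52.51, -30.46): 60.0 km
Golf (-35.66, 47.93): 62.7 km
Foxtrot (51.01, -49.45): 68.3 km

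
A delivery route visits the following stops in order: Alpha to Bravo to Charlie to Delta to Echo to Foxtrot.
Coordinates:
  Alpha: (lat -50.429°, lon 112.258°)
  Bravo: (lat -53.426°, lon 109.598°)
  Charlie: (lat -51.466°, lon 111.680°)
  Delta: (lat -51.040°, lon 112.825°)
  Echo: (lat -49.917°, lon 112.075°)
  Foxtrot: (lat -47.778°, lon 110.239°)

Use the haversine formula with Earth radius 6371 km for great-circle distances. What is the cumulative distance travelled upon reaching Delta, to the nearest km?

732 km

Leg distances:
Alpha→Bravo: 379.8 km  (cumulative 379.8 km)
Bravo→Charlie: 259.6 km  (cumulative 639.4 km)
Charlie→Delta: 92.7 km  (cumulative 732.1 km)
Cumulative distance at Delta ≈ 732 km.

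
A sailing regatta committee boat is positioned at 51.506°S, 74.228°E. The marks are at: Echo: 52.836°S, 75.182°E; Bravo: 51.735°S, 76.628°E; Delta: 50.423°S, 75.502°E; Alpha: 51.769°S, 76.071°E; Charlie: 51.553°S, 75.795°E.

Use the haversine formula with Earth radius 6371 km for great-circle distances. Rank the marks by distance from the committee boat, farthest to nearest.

Bravo, Echo, Delta, Alpha, Charlie

Computing each great-circle distance from 51.506°S, 74.228°E:
Bravo 51.735°S, 76.628°E: 167.6 km
Echo 52.836°S, 75.182°E: 161.6 km
Delta 50.423°S, 75.502°E: 149.9 km
Alpha 51.769°S, 76.071°E: 130.5 km
Charlie 51.553°S, 75.795°E: 108.5 km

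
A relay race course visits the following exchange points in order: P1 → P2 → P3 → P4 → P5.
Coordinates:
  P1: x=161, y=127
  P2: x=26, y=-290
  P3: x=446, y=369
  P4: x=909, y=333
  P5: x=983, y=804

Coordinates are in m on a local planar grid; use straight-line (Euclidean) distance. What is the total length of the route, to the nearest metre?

Leg distances:
P1→P2: 438.3 m  (cumulative 438.3 m)
P2→P3: 781.5 m  (cumulative 1219.8 m)
P3→P4: 464.4 m  (cumulative 1684.2 m)
P4→P5: 476.8 m  (cumulative 2160.9 m)
Total route length ≈ 2161 m.

2161 m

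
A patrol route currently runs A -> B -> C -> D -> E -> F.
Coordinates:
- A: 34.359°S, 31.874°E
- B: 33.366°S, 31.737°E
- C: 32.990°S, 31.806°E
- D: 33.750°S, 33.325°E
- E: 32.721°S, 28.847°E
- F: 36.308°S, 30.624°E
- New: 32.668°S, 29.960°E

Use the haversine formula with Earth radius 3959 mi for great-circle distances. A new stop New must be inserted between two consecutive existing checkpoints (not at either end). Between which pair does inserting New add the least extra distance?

Added distance for inserting New between each consecutive pair:
A–B: 205.3 mi
B–C: 196.9 mi
C–D: 215.7 mi
D–E: 4.9 mi
E–F: 51.5 mi
Smallest added distance is 4.9 mi, inserting between D and E.

between D and E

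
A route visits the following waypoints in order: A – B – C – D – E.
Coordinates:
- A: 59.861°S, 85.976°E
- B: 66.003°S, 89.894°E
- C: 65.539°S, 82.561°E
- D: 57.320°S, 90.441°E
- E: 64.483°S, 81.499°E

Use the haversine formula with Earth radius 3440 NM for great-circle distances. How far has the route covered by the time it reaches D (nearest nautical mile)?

Leg distances:
A→B: 383.8 NM  (cumulative 383.8 NM)
B→C: 182.7 NM  (cumulative 566.5 NM)
C→D: 541.9 NM  (cumulative 1108.4 NM)
Cumulative distance at D ≈ 1108 NM.

1108 NM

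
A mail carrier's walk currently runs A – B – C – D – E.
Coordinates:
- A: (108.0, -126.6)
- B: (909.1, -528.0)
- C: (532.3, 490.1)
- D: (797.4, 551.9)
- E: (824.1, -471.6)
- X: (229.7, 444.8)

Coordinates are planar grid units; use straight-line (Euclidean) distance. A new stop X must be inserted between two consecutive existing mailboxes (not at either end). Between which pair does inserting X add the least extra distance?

Added distance for inserting X between each consecutive pair:
A–B: 874.7
B–C: 406.9
C–D: 611.5
D–E: 646.2
Smallest added distance is 406.9, inserting between B and C.

between B and C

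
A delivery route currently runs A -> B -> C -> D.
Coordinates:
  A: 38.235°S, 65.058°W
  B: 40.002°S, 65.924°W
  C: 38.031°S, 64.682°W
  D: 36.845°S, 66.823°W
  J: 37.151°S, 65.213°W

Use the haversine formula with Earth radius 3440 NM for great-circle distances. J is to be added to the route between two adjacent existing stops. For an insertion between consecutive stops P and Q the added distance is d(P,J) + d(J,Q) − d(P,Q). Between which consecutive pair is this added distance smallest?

between C and D

Added distance for inserting J between each consecutive pair:
A–B: 126.4 NM
B–C: 101.2 NM
C–D: 13.5 NM
Smallest added distance is 13.5 NM, inserting between C and D.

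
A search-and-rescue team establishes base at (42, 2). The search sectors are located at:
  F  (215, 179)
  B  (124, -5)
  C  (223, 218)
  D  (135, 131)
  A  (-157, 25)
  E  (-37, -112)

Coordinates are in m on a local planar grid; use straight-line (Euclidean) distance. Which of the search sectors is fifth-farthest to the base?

Distance to each, sorted:
C: 281.8 m
F: 247.5 m
A: 200.3 m
D: 159.0 m
E: 138.7 m
B: 82.3 m
The fifth-farthest is E at 138.7 m.

E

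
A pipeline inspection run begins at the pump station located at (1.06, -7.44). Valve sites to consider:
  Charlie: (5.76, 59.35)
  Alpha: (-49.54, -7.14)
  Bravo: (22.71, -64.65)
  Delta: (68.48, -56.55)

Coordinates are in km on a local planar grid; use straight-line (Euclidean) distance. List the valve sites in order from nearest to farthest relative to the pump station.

Distance from the pump station at (1.06, -7.44) to each:
Alpha (-49.54, -7.14): 50.6 km
Bravo (22.71, -64.65): 61.2 km
Charlie (5.76, 59.35): 67.0 km
Delta (68.48, -56.55): 83.4 km

Alpha, Bravo, Charlie, Delta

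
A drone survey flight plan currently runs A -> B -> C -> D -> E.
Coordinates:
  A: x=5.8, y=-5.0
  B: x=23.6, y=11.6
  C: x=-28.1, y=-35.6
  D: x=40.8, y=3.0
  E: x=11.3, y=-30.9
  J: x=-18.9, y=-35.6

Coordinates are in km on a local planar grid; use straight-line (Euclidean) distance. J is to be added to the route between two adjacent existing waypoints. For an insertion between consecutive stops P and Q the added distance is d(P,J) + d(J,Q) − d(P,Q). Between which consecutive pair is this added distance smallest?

Added distance for inserting J between each consecutive pair:
A–B: 78.5 km
B–C: 2.7 km
C–D: 1.3 km
D–E: 56.7 km
Smallest added distance is 1.3 km, inserting between C and D.

between C and D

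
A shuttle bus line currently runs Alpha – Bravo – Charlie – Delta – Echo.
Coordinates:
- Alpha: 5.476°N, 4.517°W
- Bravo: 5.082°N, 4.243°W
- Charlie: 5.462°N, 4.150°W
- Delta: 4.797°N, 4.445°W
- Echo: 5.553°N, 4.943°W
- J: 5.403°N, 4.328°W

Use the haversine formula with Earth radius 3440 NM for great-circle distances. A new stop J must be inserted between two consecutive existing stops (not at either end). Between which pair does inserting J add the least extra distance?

between Alpha and Bravo

Added distance for inserting J between each consecutive pair:
Alpha–Bravo: 3.3 NM
Bravo–Charlie: 7.7 NM
Charlie–Delta: 4.6 NM
Delta–Echo: 20.6 NM
Smallest added distance is 3.3 NM, inserting between Alpha and Bravo.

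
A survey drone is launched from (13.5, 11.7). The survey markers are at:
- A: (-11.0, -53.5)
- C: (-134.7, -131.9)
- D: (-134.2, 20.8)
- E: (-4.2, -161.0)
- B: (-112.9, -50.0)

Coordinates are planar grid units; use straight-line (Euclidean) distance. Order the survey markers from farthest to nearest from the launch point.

C, E, D, B, A

Distance from the launch point at (13.5, 11.7) to each:
C (-134.7, -131.9): 206.4
E (-4.2, -161.0): 173.6
D (-134.2, 20.8): 148.0
B (-112.9, -50.0): 140.7
A (-11.0, -53.5): 69.7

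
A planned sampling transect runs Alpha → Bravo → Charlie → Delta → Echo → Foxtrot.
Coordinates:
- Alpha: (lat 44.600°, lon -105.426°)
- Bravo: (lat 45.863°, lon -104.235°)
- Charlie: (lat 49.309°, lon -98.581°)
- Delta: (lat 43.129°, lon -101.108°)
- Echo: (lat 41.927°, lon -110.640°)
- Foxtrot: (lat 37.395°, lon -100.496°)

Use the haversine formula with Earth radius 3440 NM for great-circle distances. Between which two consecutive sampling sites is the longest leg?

Echo–Foxtrot

Leg distances:
Alpha→Bravo: 91.0 NM
Bravo→Charlie: 308.4 NM
Charlie→Delta: 385.5 NM
Delta→Echo: 427.6 NM
Echo→Foxtrot: 541.6 NM
The longest leg is Echo–Foxtrot at 541.6 NM.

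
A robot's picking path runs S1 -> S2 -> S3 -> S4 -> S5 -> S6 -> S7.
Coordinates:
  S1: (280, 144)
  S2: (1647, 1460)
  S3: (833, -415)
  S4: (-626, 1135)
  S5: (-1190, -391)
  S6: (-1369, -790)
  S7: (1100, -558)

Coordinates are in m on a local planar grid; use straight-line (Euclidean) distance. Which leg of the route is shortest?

S5–S6

Leg distances:
S1→S2: 1897.5 m
S2→S3: 2044.1 m
S3→S4: 2128.7 m
S4→S5: 1626.9 m
S5→S6: 437.3 m
S6→S7: 2479.9 m
The shortest leg is S5–S6 at 437.3 m.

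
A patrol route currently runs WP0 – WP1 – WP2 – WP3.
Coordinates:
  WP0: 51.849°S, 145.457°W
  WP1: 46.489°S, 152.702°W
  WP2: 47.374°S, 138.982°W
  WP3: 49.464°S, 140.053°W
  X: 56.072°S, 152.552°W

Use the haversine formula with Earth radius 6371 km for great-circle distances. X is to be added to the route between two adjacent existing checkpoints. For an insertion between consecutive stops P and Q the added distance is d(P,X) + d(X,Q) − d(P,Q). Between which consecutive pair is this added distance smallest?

Added distance for inserting X between each consecutive pair:
WP0–WP1: 930.6 km
WP1–WP2: 1361.0 km
WP2–WP3: 2208.7 km
Smallest added distance is 930.6 km, inserting between WP0 and WP1.

between WP0 and WP1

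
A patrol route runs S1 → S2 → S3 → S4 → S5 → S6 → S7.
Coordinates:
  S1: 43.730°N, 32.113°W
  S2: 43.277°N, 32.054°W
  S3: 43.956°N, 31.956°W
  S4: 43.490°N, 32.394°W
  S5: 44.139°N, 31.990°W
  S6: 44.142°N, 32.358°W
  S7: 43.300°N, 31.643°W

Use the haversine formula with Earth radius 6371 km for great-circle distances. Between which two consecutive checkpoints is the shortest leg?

S5–S6

Leg distances:
S1→S2: 50.6 km
S2→S3: 75.9 km
S3→S4: 62.6 km
S4→S5: 79.1 km
S5→S6: 29.4 km
S6→S7: 109.9 km
The shortest leg is S5–S6 at 29.4 km.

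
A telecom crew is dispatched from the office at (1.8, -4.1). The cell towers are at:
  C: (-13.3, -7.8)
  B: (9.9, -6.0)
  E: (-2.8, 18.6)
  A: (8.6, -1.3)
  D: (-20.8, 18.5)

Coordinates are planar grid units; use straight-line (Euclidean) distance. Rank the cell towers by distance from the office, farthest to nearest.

Distances from the office:
D (-20.8, 18.5): 32.0
E (-2.8, 18.6): 23.2
C (-13.3, -7.8): 15.5
B (9.9, -6.0): 8.3
A (8.6, -1.3): 7.4

D, E, C, B, A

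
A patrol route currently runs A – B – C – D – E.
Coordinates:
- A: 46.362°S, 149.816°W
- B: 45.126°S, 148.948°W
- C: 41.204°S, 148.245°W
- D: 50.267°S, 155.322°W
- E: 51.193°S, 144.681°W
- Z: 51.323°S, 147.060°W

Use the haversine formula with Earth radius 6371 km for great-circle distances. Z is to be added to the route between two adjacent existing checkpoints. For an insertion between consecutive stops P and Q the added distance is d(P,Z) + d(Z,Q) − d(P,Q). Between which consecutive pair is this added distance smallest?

Added distance for inserting Z between each consecutive pair:
A–B: 1137.2 km
B–C: 1392.1 km
C–D: 574.4 km
D–E: 3.0 km
Smallest added distance is 3.0 km, inserting between D and E.

between D and E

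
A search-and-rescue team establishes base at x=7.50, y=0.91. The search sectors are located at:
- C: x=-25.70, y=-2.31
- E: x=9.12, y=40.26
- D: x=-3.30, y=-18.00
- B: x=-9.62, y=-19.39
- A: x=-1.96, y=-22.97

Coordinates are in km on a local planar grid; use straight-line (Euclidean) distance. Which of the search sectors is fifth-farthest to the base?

D

Distance to each, sorted:
E: 39.4 km
C: 33.4 km
B: 26.6 km
A: 25.7 km
D: 21.8 km
The fifth-farthest is D at 21.8 km.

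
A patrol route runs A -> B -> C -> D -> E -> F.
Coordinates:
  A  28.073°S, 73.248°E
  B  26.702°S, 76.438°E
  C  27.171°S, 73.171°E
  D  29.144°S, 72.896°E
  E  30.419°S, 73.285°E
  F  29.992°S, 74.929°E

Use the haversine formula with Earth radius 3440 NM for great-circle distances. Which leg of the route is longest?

Leg distances:
A→B: 188.9 NM
B→C: 177.1 NM
C→D: 119.3 NM
D→E: 79.2 NM
E→F: 89.1 NM
The longest leg is A–B at 188.9 NM.

A–B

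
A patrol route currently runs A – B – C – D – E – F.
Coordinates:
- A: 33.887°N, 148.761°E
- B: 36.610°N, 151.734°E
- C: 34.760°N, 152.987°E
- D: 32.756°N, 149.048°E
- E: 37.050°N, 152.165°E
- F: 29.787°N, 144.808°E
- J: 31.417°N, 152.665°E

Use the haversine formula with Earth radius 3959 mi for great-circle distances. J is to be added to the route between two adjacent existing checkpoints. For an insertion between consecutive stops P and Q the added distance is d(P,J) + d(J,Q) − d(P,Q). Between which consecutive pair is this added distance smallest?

between C and D

Added distance for inserting J between each consecutive pair:
A–B: 394.8 mi
B–C: 448.6 mi
C–D: 197.5 mi
D–E: 276.1 mi
E–F: 214.1 mi
Smallest added distance is 197.5 mi, inserting between C and D.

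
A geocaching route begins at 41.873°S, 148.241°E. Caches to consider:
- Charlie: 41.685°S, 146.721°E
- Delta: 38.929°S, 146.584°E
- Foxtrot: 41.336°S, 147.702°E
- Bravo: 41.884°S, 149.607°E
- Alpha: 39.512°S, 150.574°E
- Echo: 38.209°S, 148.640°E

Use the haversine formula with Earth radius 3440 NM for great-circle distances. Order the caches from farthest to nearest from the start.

Echo, Delta, Alpha, Charlie, Bravo, Foxtrot

Computing each great-circle distance from 41.873°S, 148.241°E:
Echo 38.209°S, 148.640°E: 220.7 NM
Delta 38.929°S, 146.584°E: 192.3 NM
Alpha 39.512°S, 150.574°E: 177.1 NM
Charlie 41.685°S, 146.721°E: 69.0 NM
Bravo 41.884°S, 149.607°E: 61.1 NM
Foxtrot 41.336°S, 147.702°E: 40.3 NM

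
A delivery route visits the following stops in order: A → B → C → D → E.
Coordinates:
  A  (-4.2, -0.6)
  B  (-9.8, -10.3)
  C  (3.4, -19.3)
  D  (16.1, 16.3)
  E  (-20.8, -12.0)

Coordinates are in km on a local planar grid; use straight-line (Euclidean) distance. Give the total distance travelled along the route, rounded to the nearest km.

Leg distances:
A→B: 11.2 km  (cumulative 11.2 km)
B→C: 16.0 km  (cumulative 27.2 km)
C→D: 37.8 km  (cumulative 65.0 km)
D→E: 46.5 km  (cumulative 111.5 km)
Total route length ≈ 111 km.

111 km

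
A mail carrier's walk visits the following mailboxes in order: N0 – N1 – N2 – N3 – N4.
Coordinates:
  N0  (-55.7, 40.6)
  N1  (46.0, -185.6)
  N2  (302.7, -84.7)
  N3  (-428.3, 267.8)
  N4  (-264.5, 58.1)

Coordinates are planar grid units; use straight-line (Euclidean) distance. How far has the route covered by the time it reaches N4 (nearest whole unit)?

Leg distances:
N0→N1: 248.0  (cumulative 248.0)
N1→N2: 275.8  (cumulative 523.8)
N2→N3: 811.6  (cumulative 1335.4)
N3→N4: 266.1  (cumulative 1601.5)
Cumulative distance at N4 ≈ 1601.

1601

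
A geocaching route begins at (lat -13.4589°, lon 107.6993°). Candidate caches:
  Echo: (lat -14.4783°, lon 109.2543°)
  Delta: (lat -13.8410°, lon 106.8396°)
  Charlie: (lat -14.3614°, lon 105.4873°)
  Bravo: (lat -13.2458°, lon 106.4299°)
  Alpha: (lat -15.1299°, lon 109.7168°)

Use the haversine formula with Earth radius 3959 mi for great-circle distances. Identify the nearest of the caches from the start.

Distances from the start ((lat -13.4589°, lon 107.6993°)):
Delta: 63.5 mi
Bravo: 86.6 mi
Echo: 125.8 mi
Charlie: 160.9 mi
Alpha: 177.7 mi
The nearest is Delta at 63.5 mi.

Delta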